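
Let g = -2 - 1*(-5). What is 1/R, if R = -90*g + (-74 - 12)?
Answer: -1/356 ≈ -0.0028090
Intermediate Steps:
g = 3 (g = -2 + 5 = 3)
R = -356 (R = -90*3 + (-74 - 12) = -270 - 86 = -356)
1/R = 1/(-356) = -1/356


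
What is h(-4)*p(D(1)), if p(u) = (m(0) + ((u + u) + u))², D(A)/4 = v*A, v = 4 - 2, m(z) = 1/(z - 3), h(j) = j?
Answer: -20164/9 ≈ -2240.4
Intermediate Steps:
m(z) = 1/(-3 + z)
v = 2
D(A) = 8*A (D(A) = 4*(2*A) = 8*A)
p(u) = (-⅓ + 3*u)² (p(u) = (1/(-3 + 0) + ((u + u) + u))² = (1/(-3) + (2*u + u))² = (-⅓ + 3*u)²)
h(-4)*p(D(1)) = -4*(-1 + 9*(8*1))²/9 = -4*(-1 + 9*8)²/9 = -4*(-1 + 72)²/9 = -4*71²/9 = -4*5041/9 = -20164/9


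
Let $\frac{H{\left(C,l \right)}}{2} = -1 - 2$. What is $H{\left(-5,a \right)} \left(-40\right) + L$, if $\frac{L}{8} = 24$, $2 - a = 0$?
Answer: $432$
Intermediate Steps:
$a = 2$ ($a = 2 - 0 = 2 + 0 = 2$)
$L = 192$ ($L = 8 \cdot 24 = 192$)
$H{\left(C,l \right)} = -6$ ($H{\left(C,l \right)} = 2 \left(-1 - 2\right) = 2 \left(-3\right) = -6$)
$H{\left(-5,a \right)} \left(-40\right) + L = \left(-6\right) \left(-40\right) + 192 = 240 + 192 = 432$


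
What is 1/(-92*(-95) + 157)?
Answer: 1/8897 ≈ 0.00011240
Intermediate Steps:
1/(-92*(-95) + 157) = 1/(8740 + 157) = 1/8897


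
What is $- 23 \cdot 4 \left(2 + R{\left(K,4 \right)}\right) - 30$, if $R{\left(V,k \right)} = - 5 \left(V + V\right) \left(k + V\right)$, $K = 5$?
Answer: $41186$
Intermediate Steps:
$R{\left(V,k \right)} = - 10 V \left(V + k\right)$ ($R{\left(V,k \right)} = - 5 \cdot 2 V \left(V + k\right) = - 10 V \left(V + k\right)$)
$- 23 \cdot 4 \left(2 + R{\left(K,4 \right)}\right) - 30 = - 23 \cdot 4 \left(2 - 50 \left(5 + 4\right)\right) - 30 = - 23 \cdot 4 \left(2 - 50 \cdot 9\right) - 30 = - 23 \cdot 4 \left(2 - 450\right) - 30 = - 23 \cdot 4 \left(-448\right) - 30 = \left(-23\right) \left(-1792\right) - 30 = 41216 - 30 = 41186$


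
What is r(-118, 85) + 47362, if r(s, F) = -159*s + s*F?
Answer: 56094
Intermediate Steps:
r(s, F) = -159*s + F*s
r(-118, 85) + 47362 = -118*(-159 + 85) + 47362 = -118*(-74) + 47362 = 8732 + 47362 = 56094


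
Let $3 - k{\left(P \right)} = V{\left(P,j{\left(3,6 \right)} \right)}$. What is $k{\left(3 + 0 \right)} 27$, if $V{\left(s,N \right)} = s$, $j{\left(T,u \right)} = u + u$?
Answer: $0$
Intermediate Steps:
$j{\left(T,u \right)} = 2 u$
$k{\left(P \right)} = 3 - P$
$k{\left(3 + 0 \right)} 27 = \left(3 - \left(3 + 0\right)\right) 27 = \left(3 - 3\right) 27 = 0 \cdot 27 = 0$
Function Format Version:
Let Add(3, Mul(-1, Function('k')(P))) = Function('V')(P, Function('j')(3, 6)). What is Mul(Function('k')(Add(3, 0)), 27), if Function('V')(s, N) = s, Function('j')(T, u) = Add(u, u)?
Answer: 0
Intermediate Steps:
Function('j')(T, u) = Mul(2, u)
Function('k')(P) = Add(3, Mul(-1, P))
Mul(Function('k')(Add(3, 0)), 27) = Mul(Add(3, Mul(-1, Add(3, 0))), 27) = Mul(Add(3, Mul(-1, 3)), 27) = Mul(Add(3, -3), 27) = Mul(0, 27) = 0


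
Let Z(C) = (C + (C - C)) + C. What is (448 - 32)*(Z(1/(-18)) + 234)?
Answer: 875680/9 ≈ 97298.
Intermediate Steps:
Z(C) = 2*C (Z(C) = (C + 0) + C = C + C = 2*C)
(448 - 32)*(Z(1/(-18)) + 234) = (448 - 32)*(2/(-18) + 234) = 416*(2*(-1/18) + 234) = 416*(-⅑ + 234) = 416*(2105/9) = 875680/9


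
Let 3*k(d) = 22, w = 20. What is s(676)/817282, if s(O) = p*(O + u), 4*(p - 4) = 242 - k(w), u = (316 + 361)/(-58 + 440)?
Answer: 4056241/78050431 ≈ 0.051969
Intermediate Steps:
k(d) = 22/3 (k(d) = (⅓)*22 = 22/3)
u = 677/382 ≈ 1.7723
p = 188/3 (p = 4 + (242 - 1*22/3)/4 = 4 + (242 - 22/3)/4 = 4 + (¼)*(704/3) = 4 + 176/3 = 188/3 ≈ 62.667)
s(O) = 63638/573 + 188*O/3 (s(O) = 188*(O + 677/382)/3 = 188*(677/382 + O)/3 = 63638/573 + 188*O/3)
s(676)/817282 = (63638/573 + (188/3)*676)/817282 = (63638/573 + 127088/3)*(1/817282) = (8112482/191)*(1/817282) = 4056241/78050431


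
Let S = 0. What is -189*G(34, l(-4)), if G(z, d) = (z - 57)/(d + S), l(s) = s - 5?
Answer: -483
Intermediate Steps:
l(s) = -5 + s
G(z, d) = (-57 + z)/d (G(z, d) = (z - 57)/(d + 0) = (-57 + z)/d)
-189*G(34, l(-4)) = -189*(-57 + 34)/(-5 - 4) = -189*(-23)/(-9) = -(-21)*(-23) = -189*23/9 = -483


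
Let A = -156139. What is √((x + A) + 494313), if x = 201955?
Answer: √540129 ≈ 734.93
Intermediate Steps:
√((x + A) + 494313) = √((201955 - 156139) + 494313) = √(45816 + 494313) = √540129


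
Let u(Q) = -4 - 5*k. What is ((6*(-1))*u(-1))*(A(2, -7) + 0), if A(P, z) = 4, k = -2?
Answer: -144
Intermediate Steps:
u(Q) = 6 (u(Q) = -4 - 5*(-2) = -4 + 10 = 6)
((6*(-1))*u(-1))*(A(2, -7) + 0) = ((6*(-1))*6)*(4 + 0) = -6*6*4 = -36*4 = -144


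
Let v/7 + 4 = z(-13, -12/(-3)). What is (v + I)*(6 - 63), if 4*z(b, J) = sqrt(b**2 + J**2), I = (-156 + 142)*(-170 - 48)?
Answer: -172368 - 399*sqrt(185)/4 ≈ -1.7372e+5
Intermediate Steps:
I = 3052 (I = -14*(-218) = 3052)
z(b, J) = sqrt(J**2 + b**2)/4 (z(b, J) = sqrt(b**2 + J**2)/4 = sqrt(J**2 + b**2)/4)
v = -28 + 7*sqrt(185)/4 (v = -28 + 7*(sqrt((-12/(-3))**2 + (-13)**2)/4) = -28 + 7*(sqrt((-12*(-1/3))**2 + 169)/4) = -28 + 7*(sqrt(4**2 + 169)/4) = -28 + 7*(sqrt(16 + 169)/4) = -28 + 7*(sqrt(185)/4) = -28 + 7*sqrt(185)/4 ≈ -4.1974)
(v + I)*(6 - 63) = ((-28 + 7*sqrt(185)/4) + 3052)*(6 - 63) = (3024 + 7*sqrt(185)/4)*(-57) = -172368 - 399*sqrt(185)/4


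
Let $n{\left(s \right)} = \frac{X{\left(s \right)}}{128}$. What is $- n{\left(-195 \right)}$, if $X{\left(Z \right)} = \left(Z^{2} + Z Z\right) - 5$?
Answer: $- \frac{76045}{128} \approx -594.1$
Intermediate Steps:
$X{\left(Z \right)} = -5 + 2 Z^{2}$ ($X{\left(Z \right)} = \left(Z^{2} + Z^{2}\right) - 5 = 2 Z^{2} - 5 = -5 + 2 Z^{2}$)
$n{\left(s \right)} = - \frac{5}{128} + \frac{s^{2}}{64}$ ($n{\left(s \right)} = \frac{-5 + 2 s^{2}}{128} = \left(-5 + 2 s^{2}\right) \frac{1}{128} = - \frac{5}{128} + \frac{s^{2}}{64}$)
$- n{\left(-195 \right)} = - (- \frac{5}{128} + \frac{\left(-195\right)^{2}}{64}) = - (- \frac{5}{128} + \frac{1}{64} \cdot 38025) = - (- \frac{5}{128} + \frac{38025}{64}) = \left(-1\right) \frac{76045}{128} = - \frac{76045}{128}$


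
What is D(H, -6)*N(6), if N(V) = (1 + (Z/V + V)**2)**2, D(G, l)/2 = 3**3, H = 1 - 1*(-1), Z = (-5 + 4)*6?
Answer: 36504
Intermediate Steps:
Z = -6 (Z = -1*6 = -6)
H = 2 (H = 1 + 1 = 2)
D(G, l) = 54 (D(G, l) = 2*3**3 = 2*27 = 54)
N(V) = (1 + (V - 6/V)**2)**2 (N(V) = (1 + (-6/V + V)**2)**2 = (1 + (V - 6/V)**2)**2)
D(H, -6)*N(6) = 54*((6**2 + (-6 + 6**2)**2)**2/6**4) = 54*((36 + (-6 + 36)**2)**2/1296) = 54*((36 + 30**2)**2/1296) = 54*((36 + 900)**2/1296) = 54*((1/1296)*936**2) = 54*((1/1296)*876096) = 54*676 = 36504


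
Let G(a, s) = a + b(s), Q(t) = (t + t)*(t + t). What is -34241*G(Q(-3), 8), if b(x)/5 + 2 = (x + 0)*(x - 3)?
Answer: -7738466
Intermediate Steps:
b(x) = -10 + 5*x*(-3 + x) (b(x) = -10 + 5*((x + 0)*(x - 3)) = -10 + 5*(x*(-3 + x)) = -10 + 5*x*(-3 + x))
Q(t) = 4*t**2 (Q(t) = (2*t)*(2*t) = 4*t**2)
G(a, s) = -10 + a - 15*s + 5*s**2 (G(a, s) = a + (-10 - 15*s + 5*s**2) = -10 + a - 15*s + 5*s**2)
-34241*G(Q(-3), 8) = -34241*(-10 + 4*(-3)**2 - 15*8 + 5*8**2) = -34241*(-10 + 4*9 - 120 + 5*64) = -34241*(-10 + 36 - 120 + 320) = -34241*226 = -7738466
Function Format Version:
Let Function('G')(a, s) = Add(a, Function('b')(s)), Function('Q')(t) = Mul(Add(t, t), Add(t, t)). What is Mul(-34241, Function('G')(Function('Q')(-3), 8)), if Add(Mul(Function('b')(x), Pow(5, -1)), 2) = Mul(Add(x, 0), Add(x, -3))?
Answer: -7738466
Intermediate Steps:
Function('b')(x) = Add(-10, Mul(5, x, Add(-3, x))) (Function('b')(x) = Add(-10, Mul(5, Mul(Add(x, 0), Add(x, -3)))) = Add(-10, Mul(5, Mul(x, Add(-3, x)))) = Add(-10, Mul(5, x, Add(-3, x))))
Function('Q')(t) = Mul(4, Pow(t, 2)) (Function('Q')(t) = Mul(Mul(2, t), Mul(2, t)) = Mul(4, Pow(t, 2)))
Function('G')(a, s) = Add(-10, a, Mul(-15, s), Mul(5, Pow(s, 2))) (Function('G')(a, s) = Add(a, Add(-10, Mul(-15, s), Mul(5, Pow(s, 2)))) = Add(-10, a, Mul(-15, s), Mul(5, Pow(s, 2))))
Mul(-34241, Function('G')(Function('Q')(-3), 8)) = Mul(-34241, Add(-10, Mul(4, Pow(-3, 2)), Mul(-15, 8), Mul(5, Pow(8, 2)))) = Mul(-34241, Add(-10, Mul(4, 9), -120, Mul(5, 64))) = Mul(-34241, Add(-10, 36, -120, 320)) = Mul(-34241, 226) = -7738466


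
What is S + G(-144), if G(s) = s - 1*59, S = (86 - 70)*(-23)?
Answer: -571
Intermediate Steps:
S = -368 (S = 16*(-23) = -368)
G(s) = -59 + s (G(s) = s - 59 = -59 + s)
S + G(-144) = -368 + (-59 - 144) = -368 - 203 = -571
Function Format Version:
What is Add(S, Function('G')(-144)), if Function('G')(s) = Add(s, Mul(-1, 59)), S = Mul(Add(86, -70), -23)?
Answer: -571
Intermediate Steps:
S = -368 (S = Mul(16, -23) = -368)
Function('G')(s) = Add(-59, s) (Function('G')(s) = Add(s, -59) = Add(-59, s))
Add(S, Function('G')(-144)) = Add(-368, Add(-59, -144)) = Add(-368, -203) = -571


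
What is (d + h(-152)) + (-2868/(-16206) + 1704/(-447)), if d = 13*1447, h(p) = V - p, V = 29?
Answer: 7641848462/402449 ≈ 18988.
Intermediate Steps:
h(p) = 29 - p
d = 18811
(d + h(-152)) + (-2868/(-16206) + 1704/(-447)) = (18811 + (29 - 1*(-152))) + (-2868/(-16206) + 1704/(-447)) = (18811 + (29 + 152)) + (-2868*(-1/16206) + 1704*(-1/447)) = (18811 + 181) + (478/2701 - 568/149) = 18992 - 1462946/402449 = 7641848462/402449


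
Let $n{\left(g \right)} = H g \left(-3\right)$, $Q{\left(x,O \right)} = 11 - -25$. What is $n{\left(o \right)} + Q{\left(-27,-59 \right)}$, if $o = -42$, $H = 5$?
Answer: $666$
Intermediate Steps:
$Q{\left(x,O \right)} = 36$ ($Q{\left(x,O \right)} = 11 + 25 = 36$)
$n{\left(g \right)} = - 15 g$ ($n{\left(g \right)} = 5 g \left(-3\right) = - 15 g$)
$n{\left(o \right)} + Q{\left(-27,-59 \right)} = \left(-15\right) \left(-42\right) + 36 = 630 + 36 = 666$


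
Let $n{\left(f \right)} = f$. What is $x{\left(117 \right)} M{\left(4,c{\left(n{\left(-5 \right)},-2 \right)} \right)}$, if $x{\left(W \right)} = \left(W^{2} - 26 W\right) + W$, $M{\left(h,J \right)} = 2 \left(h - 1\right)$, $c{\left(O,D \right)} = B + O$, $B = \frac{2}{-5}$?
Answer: $64584$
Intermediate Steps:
$B = - \frac{2}{5}$ ($B = 2 \left(- \frac{1}{5}\right) = - \frac{2}{5} \approx -0.4$)
$c{\left(O,D \right)} = - \frac{2}{5} + O$
$M{\left(h,J \right)} = -2 + 2 h$ ($M{\left(h,J \right)} = 2 \left(-1 + h\right) = -2 + 2 h$)
$x{\left(W \right)} = W^{2} - 25 W$
$x{\left(117 \right)} M{\left(4,c{\left(n{\left(-5 \right)},-2 \right)} \right)} = 117 \left(-25 + 117\right) \left(-2 + 2 \cdot 4\right) = 117 \cdot 92 \left(-2 + 8\right) = 10764 \cdot 6 = 64584$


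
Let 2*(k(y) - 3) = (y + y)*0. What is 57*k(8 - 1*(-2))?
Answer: 171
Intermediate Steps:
k(y) = 3 (k(y) = 3 + ((y + y)*0)/2 = 3 + ((2*y)*0)/2 = 3 + (½)*0 = 3 + 0 = 3)
57*k(8 - 1*(-2)) = 57*3 = 171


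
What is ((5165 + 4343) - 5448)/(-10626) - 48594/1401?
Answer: -12429712/354453 ≈ -35.067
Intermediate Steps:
((5165 + 4343) - 5448)/(-10626) - 48594/1401 = (9508 - 5448)*(-1/10626) - 48594*1/1401 = 4060*(-1/10626) - 16198/467 = -290/759 - 16198/467 = -12429712/354453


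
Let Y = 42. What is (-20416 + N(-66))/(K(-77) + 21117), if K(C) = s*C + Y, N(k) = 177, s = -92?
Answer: -20239/28243 ≈ -0.71660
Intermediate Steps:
K(C) = 42 - 92*C (K(C) = -92*C + 42 = 42 - 92*C)
(-20416 + N(-66))/(K(-77) + 21117) = (-20416 + 177)/((42 - 92*(-77)) + 21117) = -20239/((42 + 7084) + 21117) = -20239/(7126 + 21117) = -20239/28243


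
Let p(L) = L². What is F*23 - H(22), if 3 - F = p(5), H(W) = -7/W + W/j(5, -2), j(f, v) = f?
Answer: -56109/110 ≈ -510.08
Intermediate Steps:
H(W) = -7/W + W/5
F = -22 (F = 3 - 1*5² = 3 - 1*25 = 3 - 25 = -22)
F*23 - H(22) = -22*23 - (-7/22 + (⅕)*22) = -506 - (-7*1/22 + 22/5) = -506 - (-7/22 + 22/5) = -506 - 1*449/110 = -506 - 449/110 = -56109/110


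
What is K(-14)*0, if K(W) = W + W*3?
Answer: 0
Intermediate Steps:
K(W) = 4*W (K(W) = W + 3*W = 4*W)
K(-14)*0 = (4*(-14))*0 = -56*0 = 0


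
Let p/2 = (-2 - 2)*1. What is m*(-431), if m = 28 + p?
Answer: -8620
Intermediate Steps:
p = -8 (p = 2*((-2 - 2)*1) = 2*(-4*1) = 2*(-4) = -8)
m = 20 (m = 28 - 8 = 20)
m*(-431) = 20*(-431) = -8620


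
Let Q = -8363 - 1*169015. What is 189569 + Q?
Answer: 12191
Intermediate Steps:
Q = -177378 (Q = -8363 - 169015 = -177378)
189569 + Q = 189569 - 177378 = 12191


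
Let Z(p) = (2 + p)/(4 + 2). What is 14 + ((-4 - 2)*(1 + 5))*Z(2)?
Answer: -10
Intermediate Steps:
Z(p) = 1/3 + p/6 (Z(p) = (2 + p)/6 = (2 + p)*(1/6) = 1/3 + p/6)
14 + ((-4 - 2)*(1 + 5))*Z(2) = 14 + ((-4 - 2)*(1 + 5))*(1/3 + (1/6)*2) = 14 + (-6*6)*(1/3 + 1/3) = 14 - 36*2/3 = 14 - 24 = -10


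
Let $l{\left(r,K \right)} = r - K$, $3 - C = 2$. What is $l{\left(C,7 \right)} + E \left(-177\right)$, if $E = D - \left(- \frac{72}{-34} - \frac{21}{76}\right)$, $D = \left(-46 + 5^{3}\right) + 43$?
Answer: $- \frac{27486117}{1292} \approx -21274.0$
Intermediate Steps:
$C = 1$ ($C = 3 - 2 = 1$)
$D = 122$ ($D = \left(-46 + 125\right) + 43 = 79 + 43 = 122$)
$E = \frac{155245}{1292}$ ($E = 122 - \left(- \frac{72}{-34} - \frac{21}{76}\right) = 122 - \left(\left(-72\right) \left(- \frac{1}{34}\right) - \frac{21}{76}\right) = 122 - \left(\frac{36}{17} - \frac{21}{76}\right) = 122 - \frac{2379}{1292} = \frac{155245}{1292} \approx 120.16$)
$l{\left(C,7 \right)} + E \left(-177\right) = \left(1 - 7\right) + \frac{155245}{1292} \left(-177\right) = \left(1 - 7\right) - \frac{27478365}{1292} = -6 - \frac{27478365}{1292} = - \frac{27486117}{1292}$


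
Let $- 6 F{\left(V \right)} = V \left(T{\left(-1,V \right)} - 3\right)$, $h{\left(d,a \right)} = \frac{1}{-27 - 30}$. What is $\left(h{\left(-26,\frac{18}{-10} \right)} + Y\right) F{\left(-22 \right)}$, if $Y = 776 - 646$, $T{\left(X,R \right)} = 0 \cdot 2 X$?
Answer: $- \frac{81499}{57} \approx -1429.8$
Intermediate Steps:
$T{\left(X,R \right)} = 0$ ($T{\left(X,R \right)} = 0 X = 0$)
$h{\left(d,a \right)} = - \frac{1}{57}$ ($h{\left(d,a \right)} = \frac{1}{-57} = - \frac{1}{57}$)
$Y = 130$ ($Y = 776 - 646 = 130$)
$F{\left(V \right)} = \frac{V}{2}$ ($F{\left(V \right)} = - \frac{V \left(0 - 3\right)}{6} = - \frac{V \left(-3\right)}{6} = - \frac{\left(-3\right) V}{6} = \frac{V}{2}$)
$\left(h{\left(-26,\frac{18}{-10} \right)} + Y\right) F{\left(-22 \right)} = \left(- \frac{1}{57} + 130\right) \frac{1}{2} \left(-22\right) = \frac{7409}{57} \left(-11\right) = - \frac{81499}{57}$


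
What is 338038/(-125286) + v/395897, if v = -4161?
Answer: -67174772566/24800175771 ≈ -2.7086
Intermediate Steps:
338038/(-125286) + v/395897 = 338038/(-125286) - 4161/395897 = 338038*(-1/125286) - 4161*1/395897 = -169019/62643 - 4161/395897 = -67174772566/24800175771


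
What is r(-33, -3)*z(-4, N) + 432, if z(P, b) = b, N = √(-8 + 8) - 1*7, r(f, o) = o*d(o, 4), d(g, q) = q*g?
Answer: 180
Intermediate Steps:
d(g, q) = g*q
r(f, o) = 4*o² (r(f, o) = o*(o*4) = o*(4*o) = 4*o²)
N = -7 (N = √0 - 7 = 0 - 7 = -7)
r(-33, -3)*z(-4, N) + 432 = (4*(-3)²)*(-7) + 432 = (4*9)*(-7) + 432 = 36*(-7) + 432 = -252 + 432 = 180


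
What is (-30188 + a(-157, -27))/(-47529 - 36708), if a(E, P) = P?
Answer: 30215/84237 ≈ 0.35869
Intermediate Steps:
(-30188 + a(-157, -27))/(-47529 - 36708) = (-30188 - 27)/(-47529 - 36708) = -30215/(-84237) = -30215*(-1/84237) = 30215/84237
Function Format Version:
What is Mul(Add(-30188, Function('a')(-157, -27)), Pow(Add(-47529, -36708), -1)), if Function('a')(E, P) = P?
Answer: Rational(30215, 84237) ≈ 0.35869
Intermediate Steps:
Mul(Add(-30188, Function('a')(-157, -27)), Pow(Add(-47529, -36708), -1)) = Mul(Add(-30188, -27), Pow(Add(-47529, -36708), -1)) = Mul(-30215, Pow(-84237, -1)) = Mul(-30215, Rational(-1, 84237)) = Rational(30215, 84237)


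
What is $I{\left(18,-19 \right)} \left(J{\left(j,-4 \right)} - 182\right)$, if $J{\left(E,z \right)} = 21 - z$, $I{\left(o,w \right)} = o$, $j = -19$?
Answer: $-2826$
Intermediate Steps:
$I{\left(18,-19 \right)} \left(J{\left(j,-4 \right)} - 182\right) = 18 \left(\left(21 - -4\right) - 182\right) = 18 \left(\left(21 + 4\right) - 182\right) = 18 \left(25 - 182\right) = 18 \left(-157\right) = -2826$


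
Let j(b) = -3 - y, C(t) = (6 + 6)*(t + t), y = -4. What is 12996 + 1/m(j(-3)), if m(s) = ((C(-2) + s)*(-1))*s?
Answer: 610813/47 ≈ 12996.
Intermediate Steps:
C(t) = 24*t (C(t) = 12*(2*t) = 24*t)
j(b) = 1 (j(b) = -3 - 1*(-4) = -3 + 4 = 1)
m(s) = s*(48 - s) (m(s) = ((24*(-2) + s)*(-1))*s = ((-48 + s)*(-1))*s = (48 - s)*s = s*(48 - s))
12996 + 1/m(j(-3)) = 12996 + 1/(1*(48 - 1*1)) = 12996 + 1/(1*(48 - 1)) = 12996 + 1/(1*47) = 12996 + 1/47 = 610813/47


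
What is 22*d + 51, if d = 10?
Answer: 271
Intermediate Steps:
22*d + 51 = 22*10 + 51 = 220 + 51 = 271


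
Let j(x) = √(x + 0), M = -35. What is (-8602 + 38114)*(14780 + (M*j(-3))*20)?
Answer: 436187360 - 20658400*I*√3 ≈ 4.3619e+8 - 3.5781e+7*I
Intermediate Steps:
j(x) = √x
(-8602 + 38114)*(14780 + (M*j(-3))*20) = (-8602 + 38114)*(14780 - 35*I*√3*20) = 29512*(14780 - 35*I*√3*20) = 29512*(14780 - 700*I*√3) = 436187360 - 20658400*I*√3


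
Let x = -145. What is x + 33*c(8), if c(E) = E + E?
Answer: 383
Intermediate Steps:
c(E) = 2*E
x + 33*c(8) = -145 + 33*(2*8) = -145 + 33*16 = -145 + 528 = 383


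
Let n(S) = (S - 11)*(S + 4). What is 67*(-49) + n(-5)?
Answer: -3267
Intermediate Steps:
n(S) = (-11 + S)*(4 + S)
67*(-49) + n(-5) = 67*(-49) + (-44 + (-5)**2 - 7*(-5)) = -3283 + (-44 + 25 + 35) = -3283 + 16 = -3267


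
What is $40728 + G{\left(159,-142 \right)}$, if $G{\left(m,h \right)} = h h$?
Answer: $60892$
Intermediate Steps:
$G{\left(m,h \right)} = h^{2}$
$40728 + G{\left(159,-142 \right)} = 40728 + \left(-142\right)^{2} = 40728 + 20164 = 60892$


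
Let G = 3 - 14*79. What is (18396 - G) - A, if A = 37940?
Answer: -18441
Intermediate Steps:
G = -1103 (G = 3 - 1106 = -1103)
(18396 - G) - A = (18396 - 1*(-1103)) - 1*37940 = (18396 + 1103) - 37940 = 19499 - 37940 = -18441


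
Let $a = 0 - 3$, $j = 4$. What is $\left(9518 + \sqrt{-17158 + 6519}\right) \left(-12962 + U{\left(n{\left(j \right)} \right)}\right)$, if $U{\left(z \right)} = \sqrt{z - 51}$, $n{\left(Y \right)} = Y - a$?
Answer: $- 2 \left(6481 - i \sqrt{11}\right) \left(9518 + i \sqrt{10639}\right) \approx -1.2337 \cdot 10^{8} - 1.2738 \cdot 10^{6} i$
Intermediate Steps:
$a = -3$
$n{\left(Y \right)} = 3 + Y$ ($n{\left(Y \right)} = Y - -3 = Y + 3 = 3 + Y$)
$U{\left(z \right)} = \sqrt{-51 + z}$
$\left(9518 + \sqrt{-17158 + 6519}\right) \left(-12962 + U{\left(n{\left(j \right)} \right)}\right) = \left(9518 + \sqrt{-17158 + 6519}\right) \left(-12962 + \sqrt{-51 + \left(3 + 4\right)}\right) = \left(9518 + \sqrt{-10639}\right) \left(-12962 + \sqrt{-51 + 7}\right) = \left(9518 + i \sqrt{10639}\right) \left(-12962 + \sqrt{-44}\right) = \left(9518 + i \sqrt{10639}\right) \left(-12962 + 2 i \sqrt{11}\right) = \left(-12962 + 2 i \sqrt{11}\right) \left(9518 + i \sqrt{10639}\right)$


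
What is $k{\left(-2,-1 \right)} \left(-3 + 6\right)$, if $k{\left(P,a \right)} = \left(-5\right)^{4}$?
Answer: $1875$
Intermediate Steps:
$k{\left(P,a \right)} = 625$
$k{\left(-2,-1 \right)} \left(-3 + 6\right) = 625 \left(-3 + 6\right) = 625 \cdot 3 = 1875$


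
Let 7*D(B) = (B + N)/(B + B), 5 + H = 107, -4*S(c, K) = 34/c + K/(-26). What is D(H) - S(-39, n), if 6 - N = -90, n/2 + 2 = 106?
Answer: -9650/4641 ≈ -2.0793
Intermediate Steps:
n = 208 (n = -4 + 2*106 = -4 + 212 = 208)
N = 96 (N = 6 - 1*(-90) = 6 + 90 = 96)
S(c, K) = -17/(2*c) + K/104 (S(c, K) = -(34/c + K/(-26))/4 = -(34/c + K*(-1/26))/4 = -(34/c - K/26)/4 = -17/(2*c) + K/104)
H = 102 (H = -5 + 107 = 102)
D(B) = (96 + B)/(14*B) (D(B) = ((B + 96)/(B + B))/7 = ((96 + B)/((2*B)))/7 = ((96 + B)*(1/(2*B)))/7 = ((96 + B)/(2*B))/7 = (96 + B)/(14*B))
D(H) - S(-39, n) = (1/14)*(96 + 102)/102 - (-884 + 208*(-39))/(104*(-39)) = (1/14)*(1/102)*198 - (-1)*(-884 - 8112)/(104*39) = 33/238 - (-1)*(-8996)/(104*39) = 33/238 - 1*173/78 = 33/238 - 173/78 = -9650/4641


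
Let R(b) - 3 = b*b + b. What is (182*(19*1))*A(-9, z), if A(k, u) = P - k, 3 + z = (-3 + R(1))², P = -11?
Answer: -6916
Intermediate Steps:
R(b) = 3 + b + b² (R(b) = 3 + (b*b + b) = 3 + (b² + b) = 3 + (b + b²) = 3 + b + b²)
z = 1 (z = -3 + (-3 + (3 + 1 + 1²))² = -3 + (-3 + (3 + 1 + 1))² = -3 + (-3 + 5)² = -3 + 2² = -3 + 4 = 1)
A(k, u) = -11 - k
(182*(19*1))*A(-9, z) = (182*(19*1))*(-11 - 1*(-9)) = (182*19)*(-11 + 9) = 3458*(-2) = -6916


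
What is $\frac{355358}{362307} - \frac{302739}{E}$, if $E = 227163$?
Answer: $- \frac{9653423173}{27434248347} \approx -0.35187$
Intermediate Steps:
$\frac{355358}{362307} - \frac{302739}{E} = \frac{355358}{362307} - \frac{302739}{227163} = 355358 \cdot \frac{1}{362307} - \frac{100913}{75721} = \frac{355358}{362307} - \frac{100913}{75721} = - \frac{9653423173}{27434248347}$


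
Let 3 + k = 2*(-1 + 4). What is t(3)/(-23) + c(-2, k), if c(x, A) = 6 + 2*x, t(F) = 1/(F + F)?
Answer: 275/138 ≈ 1.9928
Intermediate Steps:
t(F) = 1/(2*F)
k = 3 (k = -3 + 2*(-1 + 4) = -3 + 2*3 = -3 + 6 = 3)
t(3)/(-23) + c(-2, k) = ((1/2)/3)/(-23) + (6 + 2*(-2)) = ((1/2)*(1/3))*(-1/23) + (6 - 4) = (1/6)*(-1/23) + 2 = -1/138 + 2 = 275/138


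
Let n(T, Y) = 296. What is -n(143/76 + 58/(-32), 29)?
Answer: -296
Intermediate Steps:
-n(143/76 + 58/(-32), 29) = -1*296 = -296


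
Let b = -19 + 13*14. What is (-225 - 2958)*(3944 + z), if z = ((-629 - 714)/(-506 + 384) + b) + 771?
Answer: -1898528997/122 ≈ -1.5562e+7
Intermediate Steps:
b = 163 (b = -19 + 182 = 163)
z = 115291/122 (z = ((-629 - 714)/(-506 + 384) + 163) + 771 = (-1343/(-122) + 163) + 771 = (-1343*(-1/122) + 163) + 771 = (1343/122 + 163) + 771 = 21229/122 + 771 = 115291/122 ≈ 945.01)
(-225 - 2958)*(3944 + z) = (-225 - 2958)*(3944 + 115291/122) = -3183*596459/122 = -1898528997/122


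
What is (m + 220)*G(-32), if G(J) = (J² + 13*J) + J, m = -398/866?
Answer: 54755136/433 ≈ 1.2646e+5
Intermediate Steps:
m = -199/433 (m = -398*1/866 = -199/433 ≈ -0.45958)
G(J) = J² + 14*J
(m + 220)*G(-32) = (-199/433 + 220)*(-32*(14 - 32)) = 95061*(-32*(-18))/433 = (95061/433)*576 = 54755136/433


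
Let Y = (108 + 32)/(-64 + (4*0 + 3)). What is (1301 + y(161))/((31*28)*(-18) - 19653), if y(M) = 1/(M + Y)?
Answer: -12595042/341516637 ≈ -0.036880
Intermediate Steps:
Y = -140/61 (Y = 140/(-64 + (0 + 3)) = 140/(-64 + 3) = 140/(-61) = 140*(-1/61) = -140/61 ≈ -2.2951)
y(M) = 1/(-140/61 + M) (y(M) = 1/(M - 140/61) = 1/(-140/61 + M))
(1301 + y(161))/((31*28)*(-18) - 19653) = (1301 + 61/(-140 + 61*161))/((31*28)*(-18) - 19653) = (1301 + 61/(-140 + 9821))/(868*(-18) - 19653) = (1301 + 61/9681)/(-15624 - 19653) = (1301 + 61*(1/9681))/(-35277) = (1301 + 61/9681)*(-1/35277) = (12595042/9681)*(-1/35277) = -12595042/341516637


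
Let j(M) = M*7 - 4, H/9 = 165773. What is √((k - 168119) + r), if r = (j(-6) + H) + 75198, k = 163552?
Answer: √1562542 ≈ 1250.0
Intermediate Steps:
H = 1491957 (H = 9*165773 = 1491957)
j(M) = -4 + 7*M (j(M) = 7*M - 4 = -4 + 7*M)
r = 1567109 (r = ((-4 + 7*(-6)) + 1491957) + 75198 = ((-4 - 42) + 1491957) + 75198 = (-46 + 1491957) + 75198 = 1491911 + 75198 = 1567109)
√((k - 168119) + r) = √((163552 - 168119) + 1567109) = √(-4567 + 1567109) = √1562542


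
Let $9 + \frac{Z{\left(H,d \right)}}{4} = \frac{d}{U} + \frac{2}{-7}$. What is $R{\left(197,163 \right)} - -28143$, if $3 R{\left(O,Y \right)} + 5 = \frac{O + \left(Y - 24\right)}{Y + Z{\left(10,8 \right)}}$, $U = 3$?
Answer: $\frac{242050664}{8601} \approx 28142.0$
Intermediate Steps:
$Z{\left(H,d \right)} = - \frac{260}{7} + \frac{4 d}{3}$ ($Z{\left(H,d \right)} = -36 + 4 \left(\frac{d}{3} + \frac{2}{-7}\right) = -36 + 4 \left(d \frac{1}{3} + 2 \left(- \frac{1}{7}\right)\right) = -36 + 4 \left(\frac{d}{3} - \frac{2}{7}\right) = -36 + 4 \left(- \frac{2}{7} + \frac{d}{3}\right) = -36 + \left(- \frac{8}{7} + \frac{4 d}{3}\right) = - \frac{260}{7} + \frac{4 d}{3}$)
$R{\left(O,Y \right)} = - \frac{5}{3} + \frac{-24 + O + Y}{3 \left(- \frac{556}{21} + Y\right)}$ ($R{\left(O,Y \right)} = - \frac{5}{3} + \frac{\left(O + \left(Y - 24\right)\right) \frac{1}{Y + \left(- \frac{260}{7} + \frac{4}{3} \cdot 8\right)}}{3} = - \frac{5}{3} + \frac{\left(O + \left(Y - 24\right)\right) \frac{1}{Y + \left(- \frac{260}{7} + \frac{32}{3}\right)}}{3} = - \frac{5}{3} + \frac{\left(O + \left(-24 + Y\right)\right) \frac{1}{Y - \frac{556}{21}}}{3} = - \frac{5}{3} + \frac{\left(-24 + O + Y\right) \frac{1}{- \frac{556}{21} + Y}}{3} = - \frac{5}{3} + \frac{\frac{1}{- \frac{556}{21} + Y} \left(-24 + O + Y\right)}{3} = - \frac{5}{3} + \frac{-24 + O + Y}{3 \left(- \frac{556}{21} + Y\right)}$)
$R{\left(197,163 \right)} - -28143 = \frac{2276 - 13692 + 21 \cdot 197}{3 \left(-556 + 21 \cdot 163\right)} - -28143 = \frac{2276 - 13692 + 4137}{3 \left(-556 + 3423\right)} + 28143 = \frac{1}{3} \cdot \frac{1}{2867} \left(-7279\right) + 28143 = - \frac{7279}{8601} + 28143 = \frac{242050664}{8601}$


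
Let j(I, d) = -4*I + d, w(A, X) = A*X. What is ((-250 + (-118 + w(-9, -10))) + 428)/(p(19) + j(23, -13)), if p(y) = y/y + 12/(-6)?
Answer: -75/53 ≈ -1.4151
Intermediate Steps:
j(I, d) = d - 4*I
p(y) = -1 (p(y) = 1 + 12*(-⅙) = 1 - 2 = -1)
((-250 + (-118 + w(-9, -10))) + 428)/(p(19) + j(23, -13)) = ((-250 + (-118 - 9*(-10))) + 428)/(-1 + (-13 - 4*23)) = ((-250 + (-118 + 90)) + 428)/(-1 + (-13 - 92)) = ((-250 - 28) + 428)/(-1 - 105) = (-278 + 428)/(-106) = 150*(-1/106) = -75/53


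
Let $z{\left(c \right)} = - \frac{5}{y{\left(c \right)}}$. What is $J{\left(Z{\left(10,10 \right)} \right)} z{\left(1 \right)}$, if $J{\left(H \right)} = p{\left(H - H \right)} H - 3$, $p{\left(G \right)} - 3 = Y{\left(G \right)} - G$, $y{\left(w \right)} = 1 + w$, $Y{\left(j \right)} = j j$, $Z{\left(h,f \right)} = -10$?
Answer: $\frac{165}{2} \approx 82.5$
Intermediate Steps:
$Y{\left(j \right)} = j^{2}$
$p{\left(G \right)} = 3 + G^{2} - G$ ($p{\left(G \right)} = 3 + \left(G^{2} - G\right) = 3 + G^{2} - G$)
$z{\left(c \right)} = - \frac{5}{1 + c}$
$J{\left(H \right)} = -3 + 3 H$ ($J{\left(H \right)} = \left(3 + \left(H - H\right)^{2} - \left(H - H\right)\right) H - 3 = \left(3 + 0^{2} - 0\right) H - 3 = \left(3 + 0 + 0\right) H - 3 = 3 H - 3 = -3 + 3 H$)
$J{\left(Z{\left(10,10 \right)} \right)} z{\left(1 \right)} = \left(-3 + 3 \left(-10\right)\right) \left(- \frac{5}{1 + 1}\right) = \left(-3 - 30\right) \left(- \frac{5}{2}\right) = - 33 \left(\left(-5\right) \frac{1}{2}\right) = \left(-33\right) \left(- \frac{5}{2}\right) = \frac{165}{2}$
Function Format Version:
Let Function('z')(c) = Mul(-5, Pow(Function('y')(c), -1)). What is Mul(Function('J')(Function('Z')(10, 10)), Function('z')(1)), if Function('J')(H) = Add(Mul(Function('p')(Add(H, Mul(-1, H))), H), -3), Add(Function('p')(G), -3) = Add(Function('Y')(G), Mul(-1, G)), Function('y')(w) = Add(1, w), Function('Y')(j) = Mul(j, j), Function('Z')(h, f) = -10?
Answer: Rational(165, 2) ≈ 82.500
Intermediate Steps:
Function('Y')(j) = Pow(j, 2)
Function('p')(G) = Add(3, Pow(G, 2), Mul(-1, G)) (Function('p')(G) = Add(3, Add(Pow(G, 2), Mul(-1, G))) = Add(3, Pow(G, 2), Mul(-1, G)))
Function('z')(c) = Mul(-5, Pow(Add(1, c), -1))
Function('J')(H) = Add(-3, Mul(3, H)) (Function('J')(H) = Add(Mul(Add(3, Pow(Add(H, Mul(-1, H)), 2), Mul(-1, Add(H, Mul(-1, H)))), H), -3) = Add(Mul(Add(3, Pow(0, 2), Mul(-1, 0)), H), -3) = Add(Mul(Add(3, 0, 0), H), -3) = Add(Mul(3, H), -3) = Add(-3, Mul(3, H)))
Mul(Function('J')(Function('Z')(10, 10)), Function('z')(1)) = Mul(Add(-3, Mul(3, -10)), Mul(-5, Pow(Add(1, 1), -1))) = Mul(Add(-3, -30), Mul(-5, Pow(2, -1))) = Mul(-33, Mul(-5, Rational(1, 2))) = Mul(-33, Rational(-5, 2)) = Rational(165, 2)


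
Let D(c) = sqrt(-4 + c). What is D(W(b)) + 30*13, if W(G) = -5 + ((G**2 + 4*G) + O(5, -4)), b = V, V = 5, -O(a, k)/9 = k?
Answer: 390 + 6*sqrt(2) ≈ 398.49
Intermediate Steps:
O(a, k) = -9*k
b = 5
W(G) = 31 + G**2 + 4*G (W(G) = -5 + ((G**2 + 4*G) - 9*(-4)) = -5 + ((G**2 + 4*G) + 36) = -5 + (36 + G**2 + 4*G) = 31 + G**2 + 4*G)
D(W(b)) + 30*13 = sqrt(-4 + (31 + 5**2 + 4*5)) + 30*13 = sqrt(-4 + (31 + 25 + 20)) + 390 = sqrt(-4 + 76) + 390 = sqrt(72) + 390 = 6*sqrt(2) + 390 = 390 + 6*sqrt(2)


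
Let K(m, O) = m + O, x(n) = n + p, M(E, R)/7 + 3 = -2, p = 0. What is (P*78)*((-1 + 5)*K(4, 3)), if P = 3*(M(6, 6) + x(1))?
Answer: -222768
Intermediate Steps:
M(E, R) = -35 (M(E, R) = -21 + 7*(-2) = -21 - 14 = -35)
x(n) = n (x(n) = n + 0 = n)
K(m, O) = O + m
P = -102 (P = 3*(-35 + 1) = 3*(-34) = -102)
(P*78)*((-1 + 5)*K(4, 3)) = (-102*78)*((-1 + 5)*(3 + 4)) = -31824*7 = -7956*28 = -222768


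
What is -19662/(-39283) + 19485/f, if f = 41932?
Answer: 1589896239/1647214756 ≈ 0.96520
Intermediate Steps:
-19662/(-39283) + 19485/f = -19662/(-39283) + 19485/41932 = -19662*(-1/39283) + 19485*(1/41932) = 19662/39283 + 19485/41932 = 1589896239/1647214756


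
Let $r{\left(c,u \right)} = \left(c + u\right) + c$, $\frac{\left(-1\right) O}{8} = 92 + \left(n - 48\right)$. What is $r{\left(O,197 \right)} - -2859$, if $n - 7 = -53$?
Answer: $3088$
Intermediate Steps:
$n = -46$ ($n = 7 - 53 = -46$)
$O = 16$ ($O = - 8 \left(92 - 94\right) = \left(-8\right) \left(-2\right) = 16$)
$r{\left(c,u \right)} = u + 2 c$
$r{\left(O,197 \right)} - -2859 = \left(197 + 2 \cdot 16\right) - -2859 = \left(197 + 32\right) + 2859 = 229 + 2859 = 3088$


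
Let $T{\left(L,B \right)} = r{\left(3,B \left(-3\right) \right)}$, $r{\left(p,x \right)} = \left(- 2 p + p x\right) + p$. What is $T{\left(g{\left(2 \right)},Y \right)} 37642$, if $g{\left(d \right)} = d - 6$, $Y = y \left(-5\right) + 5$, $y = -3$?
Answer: $-6888486$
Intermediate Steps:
$r{\left(p,x \right)} = - p + p x$
$Y = 20$ ($Y = \left(-3\right) \left(-5\right) + 5 = 15 + 5 = 20$)
$g{\left(d \right)} = -6 + d$ ($g{\left(d \right)} = d - 6 = -6 + d$)
$T{\left(L,B \right)} = -3 - 9 B$ ($T{\left(L,B \right)} = 3 \left(-1 + B \left(-3\right)\right) = 3 \left(-1 - 3 B\right) = -3 - 9 B$)
$T{\left(g{\left(2 \right)},Y \right)} 37642 = \left(-3 - 180\right) 37642 = \left(-183\right) 37642 = -6888486$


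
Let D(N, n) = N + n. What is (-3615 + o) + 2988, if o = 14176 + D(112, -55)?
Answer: 13606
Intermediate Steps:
o = 14233 (o = 14176 + (112 - 55) = 14176 + 57 = 14233)
(-3615 + o) + 2988 = (-3615 + 14233) + 2988 = 10618 + 2988 = 13606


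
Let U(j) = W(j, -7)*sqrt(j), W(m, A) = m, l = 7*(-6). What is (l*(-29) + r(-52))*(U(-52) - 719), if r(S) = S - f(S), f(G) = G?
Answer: -875742 - 126672*I*sqrt(13) ≈ -8.7574e+5 - 4.5672e+5*I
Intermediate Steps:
l = -42
r(S) = 0 (r(S) = S - S = 0)
U(j) = j**(3/2) (U(j) = j*sqrt(j) = j**(3/2))
(l*(-29) + r(-52))*(U(-52) - 719) = (-42*(-29) + 0)*((-52)**(3/2) - 719) = (1218 + 0)*(-104*I*sqrt(13) - 719) = 1218*(-719 - 104*I*sqrt(13)) = -875742 - 126672*I*sqrt(13)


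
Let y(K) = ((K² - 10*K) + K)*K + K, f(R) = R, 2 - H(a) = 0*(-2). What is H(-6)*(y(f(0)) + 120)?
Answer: 240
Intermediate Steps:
H(a) = 2 (H(a) = 2 - 0*(-2) = 2 - 1*0 = 2 + 0 = 2)
y(K) = K + K*(K² - 9*K) (y(K) = (K² - 9*K)*K + K = K*(K² - 9*K) + K = K + K*(K² - 9*K))
H(-6)*(y(f(0)) + 120) = 2*(0*(1 + 0² - 9*0) + 120) = 2*(0*(1 + 0 + 0) + 120) = 2*(0*1 + 120) = 2*(0 + 120) = 2*120 = 240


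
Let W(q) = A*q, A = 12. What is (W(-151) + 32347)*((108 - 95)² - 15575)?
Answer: -470422210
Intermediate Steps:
W(q) = 12*q
(W(-151) + 32347)*((108 - 95)² - 15575) = (12*(-151) + 32347)*((108 - 95)² - 15575) = (-1812 + 32347)*(13² - 15575) = 30535*(169 - 15575) = 30535*(-15406) = -470422210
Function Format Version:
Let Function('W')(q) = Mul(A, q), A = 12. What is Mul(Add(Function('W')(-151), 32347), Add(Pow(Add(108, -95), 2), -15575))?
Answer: -470422210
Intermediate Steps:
Function('W')(q) = Mul(12, q)
Mul(Add(Function('W')(-151), 32347), Add(Pow(Add(108, -95), 2), -15575)) = Mul(Add(Mul(12, -151), 32347), Add(Pow(Add(108, -95), 2), -15575)) = Mul(Add(-1812, 32347), Add(Pow(13, 2), -15575)) = Mul(30535, Add(169, -15575)) = Mul(30535, -15406) = -470422210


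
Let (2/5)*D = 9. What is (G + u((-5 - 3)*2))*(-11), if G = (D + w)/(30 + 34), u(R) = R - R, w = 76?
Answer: -2167/128 ≈ -16.930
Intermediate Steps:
D = 45/2 (D = (5/2)*9 = 45/2 ≈ 22.500)
u(R) = 0
G = 197/128 (G = (45/2 + 76)/(30 + 34) = (197/2)/64 = (197/2)*(1/64) = 197/128 ≈ 1.5391)
(G + u((-5 - 3)*2))*(-11) = (197/128 + 0)*(-11) = (197/128)*(-11) = -2167/128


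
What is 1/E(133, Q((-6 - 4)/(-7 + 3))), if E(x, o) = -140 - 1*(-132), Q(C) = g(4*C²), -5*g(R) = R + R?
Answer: -⅛ ≈ -0.12500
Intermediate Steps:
g(R) = -2*R/5 (g(R) = -(R + R)/5 = -2*R/5)
Q(C) = -8*C²/5
E(x, o) = -8 (E(x, o) = -140 + 132 = -8)
1/E(133, Q((-6 - 4)/(-7 + 3))) = 1/(-8) = -⅛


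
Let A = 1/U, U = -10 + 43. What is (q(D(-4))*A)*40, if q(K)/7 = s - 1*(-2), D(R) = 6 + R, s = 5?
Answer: 1960/33 ≈ 59.394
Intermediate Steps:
U = 33
q(K) = 49 (q(K) = 7*(5 - 1*(-2)) = 7*(5 + 2) = 7*7 = 49)
A = 1/33 ≈ 0.030303
(q(D(-4))*A)*40 = (49*(1/33))*40 = (49/33)*40 = 1960/33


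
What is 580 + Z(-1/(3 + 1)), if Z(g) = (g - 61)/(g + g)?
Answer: 1405/2 ≈ 702.50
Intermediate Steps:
Z(g) = (-61 + g)/(2*g) (Z(g) = (-61 + g)/((2*g)) = (-61 + g)*(1/(2*g)) = (-61 + g)/(2*g))
580 + Z(-1/(3 + 1)) = 580 + (-61 - 1/(3 + 1))/(2*((-1/(3 + 1)))) = 580 + (-61 - 1/4)/(2*((-1/4))) = 580 + (-61 + (1/4)*(-1))/(2*(((1/4)*(-1)))) = 580 + (-61 - 1/4)/(2*(-1/4)) = 580 + (1/2)*(-4)*(-245/4) = 580 + 245/2 = 1405/2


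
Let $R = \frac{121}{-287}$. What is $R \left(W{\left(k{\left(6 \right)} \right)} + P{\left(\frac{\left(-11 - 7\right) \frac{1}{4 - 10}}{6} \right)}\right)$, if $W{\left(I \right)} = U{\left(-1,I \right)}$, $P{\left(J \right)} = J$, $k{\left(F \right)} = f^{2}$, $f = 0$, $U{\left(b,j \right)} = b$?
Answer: $\frac{121}{574} \approx 0.2108$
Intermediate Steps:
$R = - \frac{121}{287}$ ($R = 121 \left(- \frac{1}{287}\right) = - \frac{121}{287} \approx -0.4216$)
$k{\left(F \right)} = 0$ ($k{\left(F \right)} = 0^{2} = 0$)
$W{\left(I \right)} = -1$
$R \left(W{\left(k{\left(6 \right)} \right)} + P{\left(\frac{\left(-11 - 7\right) \frac{1}{4 - 10}}{6} \right)}\right) = - \frac{121 \left(-1 + \frac{\left(-11 - 7\right) \frac{1}{4 - 10}}{6}\right)}{287} = - \frac{121 \left(-1 + - \frac{18}{-6} \cdot \frac{1}{6}\right)}{287} = - \frac{121 \left(-1 + \left(-18\right) \left(- \frac{1}{6}\right) \frac{1}{6}\right)}{287} = - \frac{121 \left(-1 + 3 \cdot \frac{1}{6}\right)}{287} = - \frac{121 \left(-1 + \frac{1}{2}\right)}{287} = \left(- \frac{121}{287}\right) \left(- \frac{1}{2}\right) = \frac{121}{574}$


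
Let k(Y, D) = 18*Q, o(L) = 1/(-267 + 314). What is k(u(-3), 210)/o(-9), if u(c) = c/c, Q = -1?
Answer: -846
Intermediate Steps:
o(L) = 1/47
u(c) = 1
k(Y, D) = -18 (k(Y, D) = 18*(-1) = -18)
k(u(-3), 210)/o(-9) = -18/1/47 = -18*47 = -846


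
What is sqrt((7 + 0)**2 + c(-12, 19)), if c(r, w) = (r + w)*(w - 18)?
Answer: 2*sqrt(14) ≈ 7.4833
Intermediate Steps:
c(r, w) = (-18 + w)*(r + w) (c(r, w) = (r + w)*(-18 + w) = (-18 + w)*(r + w))
sqrt((7 + 0)**2 + c(-12, 19)) = sqrt((7 + 0)**2 + (19**2 - 18*(-12) - 18*19 - 12*19)) = sqrt(7**2 + (361 + 216 - 342 - 228)) = sqrt(49 + 7) = sqrt(56) = 2*sqrt(14)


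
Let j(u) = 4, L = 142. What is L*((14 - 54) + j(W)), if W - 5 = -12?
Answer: -5112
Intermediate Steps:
W = -7 (W = 5 - 12 = -7)
L*((14 - 54) + j(W)) = 142*((14 - 54) + 4) = 142*(-40 + 4) = 142*(-36) = -5112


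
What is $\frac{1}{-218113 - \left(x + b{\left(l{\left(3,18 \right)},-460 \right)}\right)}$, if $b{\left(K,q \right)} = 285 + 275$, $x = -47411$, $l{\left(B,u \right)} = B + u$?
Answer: $- \frac{1}{171262} \approx -5.839 \cdot 10^{-6}$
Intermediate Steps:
$b{\left(K,q \right)} = 560$
$\frac{1}{-218113 - \left(x + b{\left(l{\left(3,18 \right)},-460 \right)}\right)} = \frac{1}{-218113 - -46851} = \frac{1}{-218113 + \left(47411 - 560\right)} = \frac{1}{-218113 + 46851} = \frac{1}{-171262} = - \frac{1}{171262}$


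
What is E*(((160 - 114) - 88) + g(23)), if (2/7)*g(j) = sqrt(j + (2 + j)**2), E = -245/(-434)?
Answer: -735/31 + 2205*sqrt(2)/62 ≈ 26.586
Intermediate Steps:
E = 35/62 (E = -245*(-1/434) = 35/62 ≈ 0.56452)
g(j) = 7*sqrt(j + (2 + j)**2)/2
E*(((160 - 114) - 88) + g(23)) = 35*(((160 - 114) - 88) + 7*sqrt(23 + (2 + 23)**2)/2)/62 = 35*((46 - 88) + 7*sqrt(23 + 25**2)/2)/62 = 35*(-42 + 7*sqrt(23 + 625)/2)/62 = 35*(-42 + 7*sqrt(648)/2)/62 = 35*(-42 + 7*(18*sqrt(2))/2)/62 = 35*(-42 + 63*sqrt(2))/62 = -735/31 + 2205*sqrt(2)/62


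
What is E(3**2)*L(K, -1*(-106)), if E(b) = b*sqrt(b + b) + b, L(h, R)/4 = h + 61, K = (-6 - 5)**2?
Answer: 6552 + 19656*sqrt(2) ≈ 34350.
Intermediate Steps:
K = 121 (K = (-11)**2 = 121)
L(h, R) = 244 + 4*h (L(h, R) = 4*(h + 61) = 4*(61 + h) = 244 + 4*h)
E(b) = b + sqrt(2)*b**(3/2) (E(b) = b*sqrt(2*b) + b = b*(sqrt(2)*sqrt(b)) + b = sqrt(2)*b**(3/2) + b = b + sqrt(2)*b**(3/2))
E(3**2)*L(K, -1*(-106)) = (3**2 + sqrt(2)*(3**2)**(3/2))*(244 + 4*121) = (9 + sqrt(2)*9**(3/2))*(244 + 484) = (9 + sqrt(2)*27)*728 = (9 + 27*sqrt(2))*728 = 6552 + 19656*sqrt(2)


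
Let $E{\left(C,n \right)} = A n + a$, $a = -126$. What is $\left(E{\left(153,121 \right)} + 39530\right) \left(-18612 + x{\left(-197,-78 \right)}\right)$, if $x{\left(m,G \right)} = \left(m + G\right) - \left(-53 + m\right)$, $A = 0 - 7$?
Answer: $-718586809$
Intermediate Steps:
$A = -7$ ($A = 0 - 7 = -7$)
$E{\left(C,n \right)} = -126 - 7 n$ ($E{\left(C,n \right)} = - 7 n - 126 = -126 - 7 n$)
$x{\left(m,G \right)} = 53 + G$ ($x{\left(m,G \right)} = \left(G + m\right) - \left(-53 + m\right) = 53 + G$)
$\left(E{\left(153,121 \right)} + 39530\right) \left(-18612 + x{\left(-197,-78 \right)}\right) = \left(\left(-126 - 847\right) + 39530\right) \left(-18612 + \left(53 - 78\right)\right) = \left(\left(-126 - 847\right) + 39530\right) \left(-18612 - 25\right) = \left(-973 + 39530\right) \left(-18637\right) = 38557 \left(-18637\right) = -718586809$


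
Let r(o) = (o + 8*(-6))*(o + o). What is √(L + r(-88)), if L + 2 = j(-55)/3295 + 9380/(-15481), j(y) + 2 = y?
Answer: √62274871110338201635/51009895 ≈ 154.70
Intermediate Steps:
j(y) = -2 + y
r(o) = 2*o*(-48 + o) (r(o) = (o - 48)*(2*o) = (-48 + o)*(2*o) = 2*o*(-48 + o))
L = -133809307/51009895 (L = -2 + ((-2 - 55)/3295 + 9380/(-15481)) = -2 + (-57*1/3295 + 9380*(-1/15481)) = -2 + (-57/3295 - 9380/15481) = -2 - 31789517/51009895 = -133809307/51009895 ≈ -2.6232)
√(L + r(-88)) = √(-133809307/51009895 + 2*(-88)*(-48 - 88)) = √(-133809307/51009895 + 2*(-88)*(-136)) = √(-133809307/51009895 + 23936) = √(1220839037413/51009895) = √62274871110338201635/51009895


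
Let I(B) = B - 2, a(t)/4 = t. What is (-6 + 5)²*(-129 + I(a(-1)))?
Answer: -135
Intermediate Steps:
a(t) = 4*t
I(B) = -2 + B
(-6 + 5)²*(-129 + I(a(-1))) = (-6 + 5)²*(-129 + (-2 + 4*(-1))) = (-1)²*(-129 + (-2 - 4)) = 1*(-129 - 6) = 1*(-135) = -135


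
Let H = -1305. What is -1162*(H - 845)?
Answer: 2498300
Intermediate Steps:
-1162*(H - 845) = -1162*(-1305 - 845) = -1162*(-2150) = 2498300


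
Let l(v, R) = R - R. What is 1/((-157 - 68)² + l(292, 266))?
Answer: 1/50625 ≈ 1.9753e-5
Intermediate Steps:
l(v, R) = 0
1/((-157 - 68)² + l(292, 266)) = 1/((-157 - 68)² + 0) = 1/((-225)² + 0) = 1/(50625 + 0) = 1/50625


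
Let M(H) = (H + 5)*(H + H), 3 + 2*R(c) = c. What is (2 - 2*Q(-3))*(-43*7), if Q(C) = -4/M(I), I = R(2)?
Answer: -602/9 ≈ -66.889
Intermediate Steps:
R(c) = -3/2 + c/2
I = -1/2 (I = -3/2 + (1/2)*2 = -3/2 + 1 = -1/2 ≈ -0.50000)
M(H) = 2*H*(5 + H) (M(H) = (5 + H)*(2*H) = 2*H*(5 + H))
Q(C) = 8/9 (Q(C) = -4*(-1/(5 - 1/2)) = -4/(2*(-1/2)*(9/2)) = -4/(-9/2) = -4*(-2/9) = 8/9)
(2 - 2*Q(-3))*(-43*7) = (2 - 2*8/9)*(-43*7) = (2 - 16/9)*(-301) = (2/9)*(-301) = -602/9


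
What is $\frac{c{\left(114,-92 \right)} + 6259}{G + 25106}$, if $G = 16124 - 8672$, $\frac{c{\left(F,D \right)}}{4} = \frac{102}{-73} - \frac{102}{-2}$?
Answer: $\frac{471391}{2376734} \approx 0.19834$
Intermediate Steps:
$c{\left(F,D \right)} = \frac{14484}{73}$ ($c{\left(F,D \right)} = 4 \left(\frac{102}{-73} - \frac{102}{-2}\right) = 4 \left(102 \left(- \frac{1}{73}\right) - -51\right) = 4 \left(- \frac{102}{73} + 51\right) = 4 \cdot \frac{3621}{73} = \frac{14484}{73}$)
$G = 7452$
$\frac{c{\left(114,-92 \right)} + 6259}{G + 25106} = \frac{\frac{14484}{73} + 6259}{7452 + 25106} = \frac{471391}{73 \cdot 32558} = \frac{471391}{73} \cdot \frac{1}{32558} = \frac{471391}{2376734}$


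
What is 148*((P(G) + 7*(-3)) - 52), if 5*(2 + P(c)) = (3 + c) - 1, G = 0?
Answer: -55204/5 ≈ -11041.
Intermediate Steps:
P(c) = -8/5 + c/5 (P(c) = -2 + ((3 + c) - 1)/5 = -2 + (2 + c)/5 = -2 + (⅖ + c/5) = -8/5 + c/5)
148*((P(G) + 7*(-3)) - 52) = 148*(((-8/5 + (⅕)*0) + 7*(-3)) - 52) = 148*(((-8/5 + 0) - 21) - 52) = 148*((-8/5 - 21) - 52) = 148*(-113/5 - 52) = 148*(-373/5) = -55204/5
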